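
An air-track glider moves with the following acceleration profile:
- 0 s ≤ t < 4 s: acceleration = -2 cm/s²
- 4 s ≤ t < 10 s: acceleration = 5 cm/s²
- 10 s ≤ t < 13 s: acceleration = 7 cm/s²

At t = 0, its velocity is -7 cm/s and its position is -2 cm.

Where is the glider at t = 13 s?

On each constant-a segment, Δv = aΔt and Δx = v₀Δt + ½aΔt²; chain segment to segment.
0–4 s: v starts -7 cm/s; Δx = -7·4 + ½·-2·4² = -44 cm; v ends -15 cm/s.
4–10 s: v starts -15 cm/s; Δx = -15·6 + ½·5·6² = 0 cm; v ends 15 cm/s.
10–13 s: v starts 15 cm/s; Δx = 15·3 + ½·7·3² = 76.5 cm; v ends 36 cm/s.
x(13) = -2 + Σ Δx = 30.5 cm.

30.5 cm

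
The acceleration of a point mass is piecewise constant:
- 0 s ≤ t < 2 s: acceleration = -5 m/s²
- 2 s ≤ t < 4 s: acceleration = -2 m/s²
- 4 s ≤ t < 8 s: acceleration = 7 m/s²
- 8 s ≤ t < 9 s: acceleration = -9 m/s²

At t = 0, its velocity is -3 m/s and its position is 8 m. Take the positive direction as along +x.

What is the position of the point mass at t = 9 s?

On each constant-a segment, Δv = aΔt and Δx = v₀Δt + ½aΔt²; chain segment to segment.
0–2 s: v starts -3 m/s; Δx = -3·2 + ½·-5·2² = -16 m; v ends -13 m/s.
2–4 s: v starts -13 m/s; Δx = -13·2 + ½·-2·2² = -30 m; v ends -17 m/s.
4–8 s: v starts -17 m/s; Δx = -17·4 + ½·7·4² = -12 m; v ends 11 m/s.
8–9 s: v starts 11 m/s; Δx = 11·1 + ½·-9·1² = 6.5 m; v ends 2 m/s.
x(9) = 8 + Σ Δx = -43.5 m.

-43.5 m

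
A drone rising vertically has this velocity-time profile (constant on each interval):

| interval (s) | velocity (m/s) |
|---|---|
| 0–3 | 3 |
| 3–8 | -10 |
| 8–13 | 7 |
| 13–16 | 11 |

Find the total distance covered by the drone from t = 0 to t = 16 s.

127 m

Distance (not displacement) is the total path length: add the absolute areas under v-t.
0–3 s: |3| × 3 = 9 m
3–8 s: |-10| × 5 = 50 m
8–13 s: |7| × 5 = 35 m
13–16 s: |11| × 3 = 33 m
Total distance = 127 m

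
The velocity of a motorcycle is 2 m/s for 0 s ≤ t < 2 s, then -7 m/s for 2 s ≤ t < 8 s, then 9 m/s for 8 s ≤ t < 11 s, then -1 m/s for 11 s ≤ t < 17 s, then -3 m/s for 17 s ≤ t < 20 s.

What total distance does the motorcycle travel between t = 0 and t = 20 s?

88 m

Total distance travelled is ∫|v| dt — sum the magnitudes of each area piece.
0–2 s: |2| × 2 = 4 m
2–8 s: |-7| × 6 = 42 m
8–11 s: |9| × 3 = 27 m
11–17 s: |-1| × 6 = 6 m
17–20 s: |-3| × 3 = 9 m
Total distance = 88 m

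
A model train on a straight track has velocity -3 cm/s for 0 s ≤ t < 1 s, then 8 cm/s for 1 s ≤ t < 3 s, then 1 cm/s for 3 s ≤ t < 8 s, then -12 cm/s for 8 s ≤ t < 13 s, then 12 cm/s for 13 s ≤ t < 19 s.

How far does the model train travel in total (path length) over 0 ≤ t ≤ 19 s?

156 cm

Distance (not displacement) is the total path length: add the absolute areas under v-t.
0–1 s: |-3| × 1 = 3 cm
1–3 s: |8| × 2 = 16 cm
3–8 s: |1| × 5 = 5 cm
8–13 s: |-12| × 5 = 60 cm
13–19 s: |12| × 6 = 72 cm
Total distance = 156 cm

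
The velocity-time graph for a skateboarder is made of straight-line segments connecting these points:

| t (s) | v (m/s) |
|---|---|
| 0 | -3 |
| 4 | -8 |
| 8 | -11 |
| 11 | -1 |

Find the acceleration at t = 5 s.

Acceleration is the slope of the v-t graph on 4–8 s: (-11 − -8)/(8 − 4) = -0.75 m/s².

-0.75 m/s²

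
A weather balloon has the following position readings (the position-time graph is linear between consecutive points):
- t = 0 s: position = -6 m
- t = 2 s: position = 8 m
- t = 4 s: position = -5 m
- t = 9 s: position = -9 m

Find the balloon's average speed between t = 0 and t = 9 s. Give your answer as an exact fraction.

Average speed = (total path length)/(elapsed time); on a piecewise-linear x-t graph the path length is Σ|Δx|.
0–2 s: |Δx| = |8 − -6| = 14 m
2–4 s: |Δx| = |-5 − 8| = 13 m
4–9 s: |Δx| = |-9 − -5| = 4 m
Total path = 31 m; average speed = 31/9 = 31/9 m/s.

31/9 m/s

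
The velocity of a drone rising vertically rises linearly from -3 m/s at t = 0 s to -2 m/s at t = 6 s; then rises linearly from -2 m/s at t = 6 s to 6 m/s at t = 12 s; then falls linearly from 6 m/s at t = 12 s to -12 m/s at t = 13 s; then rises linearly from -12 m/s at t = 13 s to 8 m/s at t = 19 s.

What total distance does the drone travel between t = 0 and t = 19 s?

Distance (not displacement) is the total path length: add the absolute areas under v-t.
0–6 s: |½(-3 + -2)(6)| = 15 m
6–12 s: v = 0 at t = 7.5 s; triangle areas 1.5 + 13.5 = 15 m
12–13 s: v = 0 at t = 37/3 s; triangle areas 1 + 4 = 5 m
13–19 s: v = 0 at t = 16.6 s; triangle areas 21.6 + 9.6 = 31.2 m
Total distance = 66.2 m

66.2 m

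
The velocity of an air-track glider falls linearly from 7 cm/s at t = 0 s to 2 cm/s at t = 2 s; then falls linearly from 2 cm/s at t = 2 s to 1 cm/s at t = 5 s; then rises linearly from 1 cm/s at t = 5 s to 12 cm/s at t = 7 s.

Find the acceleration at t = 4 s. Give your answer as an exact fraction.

Acceleration is the slope of the v-t graph on 2–5 s: (1 − 2)/(5 − 2) = -1/3 cm/s².

-1/3 cm/s²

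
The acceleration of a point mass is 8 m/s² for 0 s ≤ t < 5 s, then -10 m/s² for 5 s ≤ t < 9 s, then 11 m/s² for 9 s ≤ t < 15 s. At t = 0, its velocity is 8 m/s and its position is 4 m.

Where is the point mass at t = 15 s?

502 m

On each constant-a segment, Δv = aΔt and Δx = v₀Δt + ½aΔt²; chain segment to segment.
0–5 s: v starts 8 m/s; Δx = 8·5 + ½·8·5² = 140 m; v ends 48 m/s.
5–9 s: v starts 48 m/s; Δx = 48·4 + ½·-10·4² = 112 m; v ends 8 m/s.
9–15 s: v starts 8 m/s; Δx = 8·6 + ½·11·6² = 246 m; v ends 74 m/s.
x(15) = 4 + Σ Δx = 502 m.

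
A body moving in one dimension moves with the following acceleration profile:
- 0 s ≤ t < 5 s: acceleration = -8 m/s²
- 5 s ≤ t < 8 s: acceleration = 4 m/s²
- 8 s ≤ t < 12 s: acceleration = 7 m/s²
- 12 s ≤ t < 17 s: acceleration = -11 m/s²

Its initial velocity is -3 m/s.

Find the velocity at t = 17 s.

-58 m/s

Δv equals the area under the a-t graph; then v = v₀ + Δv.
0–5 s: -8 × 5 = -40 m/s
5–8 s: 4 × 3 = 12 m/s
8–12 s: 7 × 4 = 28 m/s
12–17 s: -11 × 5 = -55 m/s
Δv = -55 m/s, so v(17) = -3 + (-55) = -58 m/s.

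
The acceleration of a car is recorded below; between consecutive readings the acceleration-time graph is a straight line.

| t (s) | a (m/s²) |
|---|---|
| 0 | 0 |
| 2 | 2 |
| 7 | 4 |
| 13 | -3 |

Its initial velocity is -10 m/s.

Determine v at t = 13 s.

Δv equals the area under the a-t graph; then v = v₀ + Δv.
0–2 s: ½(0 + 2)(2) = 2 m/s
2–7 s: ½(2 + 4)(5) = 15 m/s
7–13 s: ½(4 + -3)(6) = 3 m/s
Δv = 20 m/s, so v(13) = -10 + (20) = 10 m/s.

10 m/s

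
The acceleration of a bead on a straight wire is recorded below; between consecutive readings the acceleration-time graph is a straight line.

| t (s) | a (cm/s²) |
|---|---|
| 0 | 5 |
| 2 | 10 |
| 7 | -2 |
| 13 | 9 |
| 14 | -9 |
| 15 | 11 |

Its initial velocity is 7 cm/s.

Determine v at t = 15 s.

64 cm/s

Δv equals the area under the a-t graph; then v = v₀ + Δv.
0–2 s: ½(5 + 10)(2) = 15 cm/s
2–7 s: ½(10 + -2)(5) = 20 cm/s
7–13 s: ½(-2 + 9)(6) = 21 cm/s
13–14 s: ½(9 + -9)(1) = 0 cm/s
14–15 s: ½(-9 + 11)(1) = 1 cm/s
Δv = 57 cm/s, so v(15) = 7 + (57) = 64 cm/s.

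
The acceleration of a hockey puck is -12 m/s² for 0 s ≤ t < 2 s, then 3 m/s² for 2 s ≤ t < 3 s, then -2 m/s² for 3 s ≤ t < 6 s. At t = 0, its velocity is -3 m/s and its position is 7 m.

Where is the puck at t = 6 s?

-129.5 m

On each constant-a segment, Δv = aΔt and Δx = v₀Δt + ½aΔt²; chain segment to segment.
0–2 s: v starts -3 m/s; Δx = -3·2 + ½·-12·2² = -30 m; v ends -27 m/s.
2–3 s: v starts -27 m/s; Δx = -27·1 + ½·3·1² = -25.5 m; v ends -24 m/s.
3–6 s: v starts -24 m/s; Δx = -24·3 + ½·-2·3² = -81 m; v ends -30 m/s.
x(6) = 7 + Σ Δx = -129.5 m.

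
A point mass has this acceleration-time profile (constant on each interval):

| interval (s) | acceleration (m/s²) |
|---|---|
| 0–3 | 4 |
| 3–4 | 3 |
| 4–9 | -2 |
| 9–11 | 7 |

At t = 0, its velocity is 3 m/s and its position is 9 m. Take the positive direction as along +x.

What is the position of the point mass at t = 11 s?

On each constant-a segment, Δv = aΔt and Δx = v₀Δt + ½aΔt²; chain segment to segment.
0–3 s: v starts 3 m/s; Δx = 3·3 + ½·4·3² = 27 m; v ends 15 m/s.
3–4 s: v starts 15 m/s; Δx = 15·1 + ½·3·1² = 16.5 m; v ends 18 m/s.
4–9 s: v starts 18 m/s; Δx = 18·5 + ½·-2·5² = 65 m; v ends 8 m/s.
9–11 s: v starts 8 m/s; Δx = 8·2 + ½·7·2² = 30 m; v ends 22 m/s.
x(11) = 9 + Σ Δx = 147.5 m.

147.5 m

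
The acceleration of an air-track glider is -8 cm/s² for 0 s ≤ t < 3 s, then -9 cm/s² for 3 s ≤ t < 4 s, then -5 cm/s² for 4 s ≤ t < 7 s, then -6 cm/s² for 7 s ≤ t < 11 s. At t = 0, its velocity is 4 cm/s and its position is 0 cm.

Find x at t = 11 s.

On each constant-a segment, Δv = aΔt and Δx = v₀Δt + ½aΔt²; chain segment to segment.
0–3 s: v starts 4 cm/s; Δx = 4·3 + ½·-8·3² = -24 cm; v ends -20 cm/s.
3–4 s: v starts -20 cm/s; Δx = -20·1 + ½·-9·1² = -24.5 cm; v ends -29 cm/s.
4–7 s: v starts -29 cm/s; Δx = -29·3 + ½·-5·3² = -109.5 cm; v ends -44 cm/s.
7–11 s: v starts -44 cm/s; Δx = -44·4 + ½·-6·4² = -224 cm; v ends -68 cm/s.
x(11) = 0 + Σ Δx = -382 cm.

-382 cm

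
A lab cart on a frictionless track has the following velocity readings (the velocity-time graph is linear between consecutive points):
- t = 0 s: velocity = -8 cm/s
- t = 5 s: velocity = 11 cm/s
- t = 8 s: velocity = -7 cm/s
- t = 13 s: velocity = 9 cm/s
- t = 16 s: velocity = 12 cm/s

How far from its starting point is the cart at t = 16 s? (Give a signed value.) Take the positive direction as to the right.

50 cm

Displacement is the signed area under the v-t curve.
0–5 s: ½(-8 + 11)(5) = 7.5 cm
5–8 s: ½(11 + -7)(3) = 6 cm
8–13 s: ½(-7 + 9)(5) = 5 cm
13–16 s: ½(9 + 12)(3) = 31.5 cm
Net displacement = 50 cm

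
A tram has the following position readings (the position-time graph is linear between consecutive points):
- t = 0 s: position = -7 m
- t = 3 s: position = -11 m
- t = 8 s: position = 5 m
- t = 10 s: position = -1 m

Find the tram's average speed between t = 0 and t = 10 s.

2.6 m/s

Average speed = (total path length)/(elapsed time); on a piecewise-linear x-t graph the path length is Σ|Δx|.
0–3 s: |Δx| = |-11 − -7| = 4 m
3–8 s: |Δx| = |5 − -11| = 16 m
8–10 s: |Δx| = |-1 − 5| = 6 m
Total path = 26 m; average speed = 26/10 = 2.6 m/s.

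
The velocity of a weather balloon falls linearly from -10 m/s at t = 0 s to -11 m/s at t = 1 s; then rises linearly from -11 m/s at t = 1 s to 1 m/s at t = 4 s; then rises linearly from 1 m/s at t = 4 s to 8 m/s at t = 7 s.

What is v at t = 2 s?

-7 m/s

On 1–4 s the graph is linear from -11 to 1 m/s: v(2) = -11 + (1 − -11)·(2 − 1)/(4 − 1) = -7 m/s.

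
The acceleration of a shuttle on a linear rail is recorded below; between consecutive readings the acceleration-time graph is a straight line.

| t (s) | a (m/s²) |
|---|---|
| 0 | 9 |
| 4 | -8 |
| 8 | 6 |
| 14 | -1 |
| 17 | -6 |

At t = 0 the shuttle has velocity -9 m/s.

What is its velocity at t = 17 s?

-6.5 m/s

Δv equals the area under the a-t graph; then v = v₀ + Δv.
0–4 s: ½(9 + -8)(4) = 2 m/s
4–8 s: ½(-8 + 6)(4) = -4 m/s
8–14 s: ½(6 + -1)(6) = 15 m/s
14–17 s: ½(-1 + -6)(3) = -10.5 m/s
Δv = 2.5 m/s, so v(17) = -9 + (2.5) = -6.5 m/s.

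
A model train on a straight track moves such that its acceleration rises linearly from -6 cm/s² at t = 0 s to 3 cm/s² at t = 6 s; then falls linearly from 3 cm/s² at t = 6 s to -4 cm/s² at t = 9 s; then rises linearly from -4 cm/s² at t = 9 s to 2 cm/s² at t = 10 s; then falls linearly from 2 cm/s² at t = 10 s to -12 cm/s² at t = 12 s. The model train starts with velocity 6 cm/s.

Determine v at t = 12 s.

-15.5 cm/s

Δv equals the area under the a-t graph; then v = v₀ + Δv.
0–6 s: ½(-6 + 3)(6) = -9 cm/s
6–9 s: ½(3 + -4)(3) = -1.5 cm/s
9–10 s: ½(-4 + 2)(1) = -1 cm/s
10–12 s: ½(2 + -12)(2) = -10 cm/s
Δv = -21.5 cm/s, so v(12) = 6 + (-21.5) = -15.5 cm/s.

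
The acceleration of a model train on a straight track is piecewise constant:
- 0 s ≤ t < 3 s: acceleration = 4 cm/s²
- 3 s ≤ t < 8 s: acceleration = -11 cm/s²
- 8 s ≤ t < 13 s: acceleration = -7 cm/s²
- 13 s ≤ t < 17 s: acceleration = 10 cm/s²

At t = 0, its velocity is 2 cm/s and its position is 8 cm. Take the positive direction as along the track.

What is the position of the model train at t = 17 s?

-552 cm

On each constant-a segment, Δv = aΔt and Δx = v₀Δt + ½aΔt²; chain segment to segment.
0–3 s: v starts 2 cm/s; Δx = 2·3 + ½·4·3² = 24 cm; v ends 14 cm/s.
3–8 s: v starts 14 cm/s; Δx = 14·5 + ½·-11·5² = -67.5 cm; v ends -41 cm/s.
8–13 s: v starts -41 cm/s; Δx = -41·5 + ½·-7·5² = -292.5 cm; v ends -76 cm/s.
13–17 s: v starts -76 cm/s; Δx = -76·4 + ½·10·4² = -224 cm; v ends -36 cm/s.
x(17) = 8 + Σ Δx = -552 cm.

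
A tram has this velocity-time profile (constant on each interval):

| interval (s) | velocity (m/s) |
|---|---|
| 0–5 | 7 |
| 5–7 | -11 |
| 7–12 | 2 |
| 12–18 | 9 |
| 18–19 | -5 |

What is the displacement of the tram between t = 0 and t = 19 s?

Net displacement equals the area under the velocity-time graph (areas below the axis count negative).
0–5 s: 7 × 5 = 35 m
5–7 s: -11 × 2 = -22 m
7–12 s: 2 × 5 = 10 m
12–18 s: 9 × 6 = 54 m
18–19 s: -5 × 1 = -5 m
Net displacement = 72 m

72 m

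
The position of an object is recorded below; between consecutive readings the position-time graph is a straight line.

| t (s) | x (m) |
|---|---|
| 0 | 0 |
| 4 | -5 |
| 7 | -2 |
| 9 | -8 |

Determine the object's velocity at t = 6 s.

Velocity is the slope of the x-t graph on 4–7 s: (-2 − -5)/(7 − 4) = 1 m/s.

1 m/s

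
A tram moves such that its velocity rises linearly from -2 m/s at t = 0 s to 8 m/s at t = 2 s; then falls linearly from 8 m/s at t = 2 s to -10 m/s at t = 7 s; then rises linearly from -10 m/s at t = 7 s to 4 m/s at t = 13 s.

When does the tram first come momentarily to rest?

v changes sign on 0–2 s (from -2 to 8); the graph is linear there, so v = 0 at t = 0 + (2)·(2 − 0)/(8 − -2) = 0.4 s.

t = 0.4 s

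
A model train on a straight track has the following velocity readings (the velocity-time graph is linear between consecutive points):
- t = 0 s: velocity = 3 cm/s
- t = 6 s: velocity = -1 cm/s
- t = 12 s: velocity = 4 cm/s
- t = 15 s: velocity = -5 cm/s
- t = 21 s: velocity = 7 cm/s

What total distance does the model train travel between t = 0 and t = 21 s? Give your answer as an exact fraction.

Distance (not displacement) is the total path length: add the absolute areas under v-t.
0–6 s: v = 0 at t = 4.5 s; triangle areas 6.75 + 0.75 = 7.5 cm
6–12 s: v = 0 at t = 7.2 s; triangle areas 0.6 + 9.6 = 10.2 cm
12–15 s: v = 0 at t = 40/3 s; triangle areas 8/3 + 25/6 = 41/6 cm
15–21 s: v = 0 at t = 17.5 s; triangle areas 6.25 + 12.25 = 18.5 cm
Total distance = 1291/30 cm

1291/30 cm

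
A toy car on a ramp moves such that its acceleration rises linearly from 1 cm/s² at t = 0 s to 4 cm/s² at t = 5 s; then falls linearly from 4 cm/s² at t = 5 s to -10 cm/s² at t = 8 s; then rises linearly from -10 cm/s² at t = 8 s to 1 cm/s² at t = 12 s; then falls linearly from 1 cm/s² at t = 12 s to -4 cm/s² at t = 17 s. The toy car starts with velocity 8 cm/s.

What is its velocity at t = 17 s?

-14 cm/s

Δv equals the area under the a-t graph; then v = v₀ + Δv.
0–5 s: ½(1 + 4)(5) = 12.5 cm/s
5–8 s: ½(4 + -10)(3) = -9 cm/s
8–12 s: ½(-10 + 1)(4) = -18 cm/s
12–17 s: ½(1 + -4)(5) = -7.5 cm/s
Δv = -22 cm/s, so v(17) = 8 + (-22) = -14 cm/s.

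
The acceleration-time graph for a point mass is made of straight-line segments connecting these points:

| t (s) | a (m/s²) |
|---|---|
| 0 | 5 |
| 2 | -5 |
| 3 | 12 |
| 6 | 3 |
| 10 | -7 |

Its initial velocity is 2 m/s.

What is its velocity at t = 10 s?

20 m/s

Δv equals the area under the a-t graph; then v = v₀ + Δv.
0–2 s: ½(5 + -5)(2) = 0 m/s
2–3 s: ½(-5 + 12)(1) = 3.5 m/s
3–6 s: ½(12 + 3)(3) = 22.5 m/s
6–10 s: ½(3 + -7)(4) = -8 m/s
Δv = 18 m/s, so v(10) = 2 + (18) = 20 m/s.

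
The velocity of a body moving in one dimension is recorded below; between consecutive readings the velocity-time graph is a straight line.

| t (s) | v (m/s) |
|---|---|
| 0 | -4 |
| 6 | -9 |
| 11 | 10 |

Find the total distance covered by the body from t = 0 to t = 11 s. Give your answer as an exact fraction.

2387/38 m

Total distance travelled is ∫|v| dt — sum the magnitudes of each area piece.
0–6 s: |½(-4 + -9)(6)| = 39 m
6–11 s: v = 0 at t = 159/19 s; triangle areas 405/38 + 250/19 = 905/38 m
Total distance = 2387/38 m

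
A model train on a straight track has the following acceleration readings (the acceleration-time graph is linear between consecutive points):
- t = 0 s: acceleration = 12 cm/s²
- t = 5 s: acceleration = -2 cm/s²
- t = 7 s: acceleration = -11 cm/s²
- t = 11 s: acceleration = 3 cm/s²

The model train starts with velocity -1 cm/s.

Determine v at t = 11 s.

-5 cm/s

Δv equals the area under the a-t graph; then v = v₀ + Δv.
0–5 s: ½(12 + -2)(5) = 25 cm/s
5–7 s: ½(-2 + -11)(2) = -13 cm/s
7–11 s: ½(-11 + 3)(4) = -16 cm/s
Δv = -4 cm/s, so v(11) = -1 + (-4) = -5 cm/s.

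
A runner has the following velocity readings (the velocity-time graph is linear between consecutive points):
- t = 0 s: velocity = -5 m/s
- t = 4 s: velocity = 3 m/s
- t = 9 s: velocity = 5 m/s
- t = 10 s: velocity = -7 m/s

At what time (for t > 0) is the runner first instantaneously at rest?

v changes sign on 0–4 s (from -5 to 3); the graph is linear there, so v = 0 at t = 0 + (5)·(4 − 0)/(3 − -5) = 2.5 s.

t = 2.5 s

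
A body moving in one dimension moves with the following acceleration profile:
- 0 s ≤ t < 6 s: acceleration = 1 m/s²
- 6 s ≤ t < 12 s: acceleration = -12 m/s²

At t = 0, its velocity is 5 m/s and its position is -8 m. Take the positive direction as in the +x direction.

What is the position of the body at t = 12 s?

On each constant-a segment, Δv = aΔt and Δx = v₀Δt + ½aΔt²; chain segment to segment.
0–6 s: v starts 5 m/s; Δx = 5·6 + ½·1·6² = 48 m; v ends 11 m/s.
6–12 s: v starts 11 m/s; Δx = 11·6 + ½·-12·6² = -150 m; v ends -61 m/s.
x(12) = -8 + Σ Δx = -110 m.

-110 m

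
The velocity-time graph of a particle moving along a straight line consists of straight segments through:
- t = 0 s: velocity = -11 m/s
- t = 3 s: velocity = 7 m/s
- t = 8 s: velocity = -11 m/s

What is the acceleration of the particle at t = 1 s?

6 m/s²

Acceleration is the slope of the v-t graph on 0–3 s: (7 − -11)/(3 − 0) = 6 m/s².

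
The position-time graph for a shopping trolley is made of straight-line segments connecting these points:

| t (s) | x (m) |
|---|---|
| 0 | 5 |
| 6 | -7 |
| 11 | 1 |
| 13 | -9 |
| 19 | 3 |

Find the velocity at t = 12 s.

-5 m/s

Velocity is the slope of the x-t graph on 11–13 s: (-9 − 1)/(13 − 11) = -5 m/s.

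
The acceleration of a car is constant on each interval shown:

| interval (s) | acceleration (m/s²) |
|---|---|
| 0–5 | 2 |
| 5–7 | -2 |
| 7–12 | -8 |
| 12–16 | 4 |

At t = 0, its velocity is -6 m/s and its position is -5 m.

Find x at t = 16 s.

-234 m

On each constant-a segment, Δv = aΔt and Δx = v₀Δt + ½aΔt²; chain segment to segment.
0–5 s: v starts -6 m/s; Δx = -6·5 + ½·2·5² = -5 m; v ends 4 m/s.
5–7 s: v starts 4 m/s; Δx = 4·2 + ½·-2·2² = 4 m; v ends 0 m/s.
7–12 s: v starts 0 m/s; Δx = 0·5 + ½·-8·5² = -100 m; v ends -40 m/s.
12–16 s: v starts -40 m/s; Δx = -40·4 + ½·4·4² = -128 m; v ends -24 m/s.
x(16) = -5 + Σ Δx = -234 m.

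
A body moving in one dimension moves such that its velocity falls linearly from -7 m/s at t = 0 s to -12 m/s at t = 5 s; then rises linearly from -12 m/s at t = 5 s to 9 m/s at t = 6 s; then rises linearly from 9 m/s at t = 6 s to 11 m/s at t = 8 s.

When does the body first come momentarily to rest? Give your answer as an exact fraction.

t = 39/7 s

v changes sign on 5–6 s (from -12 to 9); the graph is linear there, so v = 0 at t = 5 + (12)·(6 − 5)/(9 − -12) = 39/7 s.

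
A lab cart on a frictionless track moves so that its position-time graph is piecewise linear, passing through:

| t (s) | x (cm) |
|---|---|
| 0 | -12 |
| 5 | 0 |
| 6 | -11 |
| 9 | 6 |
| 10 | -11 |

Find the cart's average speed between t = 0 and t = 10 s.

5.7 cm/s

Average speed = (total path length)/(elapsed time); on a piecewise-linear x-t graph the path length is Σ|Δx|.
0–5 s: |Δx| = |0 − -12| = 12 cm
5–6 s: |Δx| = |-11 − 0| = 11 cm
6–9 s: |Δx| = |6 − -11| = 17 cm
9–10 s: |Δx| = |-11 − 6| = 17 cm
Total path = 57 cm; average speed = 57/10 = 5.7 cm/s.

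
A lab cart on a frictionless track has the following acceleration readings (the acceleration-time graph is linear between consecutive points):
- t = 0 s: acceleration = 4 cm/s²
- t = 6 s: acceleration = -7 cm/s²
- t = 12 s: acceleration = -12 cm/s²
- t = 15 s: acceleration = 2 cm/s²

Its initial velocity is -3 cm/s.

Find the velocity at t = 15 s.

-84 cm/s

Δv equals the area under the a-t graph; then v = v₀ + Δv.
0–6 s: ½(4 + -7)(6) = -9 cm/s
6–12 s: ½(-7 + -12)(6) = -57 cm/s
12–15 s: ½(-12 + 2)(3) = -15 cm/s
Δv = -81 cm/s, so v(15) = -3 + (-81) = -84 cm/s.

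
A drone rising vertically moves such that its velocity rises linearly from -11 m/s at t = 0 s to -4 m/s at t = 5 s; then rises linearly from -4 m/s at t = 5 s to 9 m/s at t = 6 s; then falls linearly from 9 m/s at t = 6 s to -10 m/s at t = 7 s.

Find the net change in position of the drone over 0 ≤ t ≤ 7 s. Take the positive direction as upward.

-35.5 m

Displacement is the signed area under the v-t curve.
0–5 s: ½(-11 + -4)(5) = -37.5 m
5–6 s: ½(-4 + 9)(1) = 2.5 m
6–7 s: ½(9 + -10)(1) = -0.5 m
Net displacement = -35.5 m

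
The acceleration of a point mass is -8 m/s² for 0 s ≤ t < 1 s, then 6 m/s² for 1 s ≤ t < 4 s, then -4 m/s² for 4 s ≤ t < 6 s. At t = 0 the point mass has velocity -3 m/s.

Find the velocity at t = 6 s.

-1 m/s

Δv equals the area under the a-t graph; then v = v₀ + Δv.
0–1 s: -8 × 1 = -8 m/s
1–4 s: 6 × 3 = 18 m/s
4–6 s: -4 × 2 = -8 m/s
Δv = 2 m/s, so v(6) = -3 + (2) = -1 m/s.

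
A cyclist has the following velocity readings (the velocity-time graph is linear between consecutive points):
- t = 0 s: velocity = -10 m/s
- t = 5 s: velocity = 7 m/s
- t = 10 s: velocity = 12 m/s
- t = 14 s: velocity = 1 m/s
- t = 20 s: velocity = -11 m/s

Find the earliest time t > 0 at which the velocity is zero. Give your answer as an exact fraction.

v changes sign on 0–5 s (from -10 to 7); the graph is linear there, so v = 0 at t = 0 + (10)·(5 − 0)/(7 − -10) = 50/17 s.

t = 50/17 s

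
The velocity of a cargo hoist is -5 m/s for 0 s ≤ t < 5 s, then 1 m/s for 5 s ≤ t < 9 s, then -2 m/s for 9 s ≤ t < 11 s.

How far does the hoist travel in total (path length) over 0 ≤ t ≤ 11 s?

33 m

Distance (not displacement) is the total path length: add the absolute areas under v-t.
0–5 s: |-5| × 5 = 25 m
5–9 s: |1| × 4 = 4 m
9–11 s: |-2| × 2 = 4 m
Total distance = 33 m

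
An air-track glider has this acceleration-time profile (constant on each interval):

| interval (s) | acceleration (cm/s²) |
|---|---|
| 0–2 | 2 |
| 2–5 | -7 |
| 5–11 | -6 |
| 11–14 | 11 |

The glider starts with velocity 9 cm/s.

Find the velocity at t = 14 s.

Δv equals the area under the a-t graph; then v = v₀ + Δv.
0–2 s: 2 × 2 = 4 cm/s
2–5 s: -7 × 3 = -21 cm/s
5–11 s: -6 × 6 = -36 cm/s
11–14 s: 11 × 3 = 33 cm/s
Δv = -20 cm/s, so v(14) = 9 + (-20) = -11 cm/s.

-11 cm/s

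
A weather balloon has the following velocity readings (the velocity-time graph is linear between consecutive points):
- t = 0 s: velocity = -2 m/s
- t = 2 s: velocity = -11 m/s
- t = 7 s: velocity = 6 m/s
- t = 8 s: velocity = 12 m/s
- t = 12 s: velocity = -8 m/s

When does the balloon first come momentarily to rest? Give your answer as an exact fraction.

v changes sign on 2–7 s (from -11 to 6); the graph is linear there, so v = 0 at t = 2 + (11)·(7 − 2)/(6 − -11) = 89/17 s.

t = 89/17 s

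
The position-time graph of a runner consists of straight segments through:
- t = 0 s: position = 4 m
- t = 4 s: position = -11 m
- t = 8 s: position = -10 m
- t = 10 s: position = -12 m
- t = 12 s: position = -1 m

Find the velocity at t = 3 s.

-3.75 m/s

Velocity is the slope of the x-t graph on 0–4 s: (-11 − 4)/(4 − 0) = -3.75 m/s.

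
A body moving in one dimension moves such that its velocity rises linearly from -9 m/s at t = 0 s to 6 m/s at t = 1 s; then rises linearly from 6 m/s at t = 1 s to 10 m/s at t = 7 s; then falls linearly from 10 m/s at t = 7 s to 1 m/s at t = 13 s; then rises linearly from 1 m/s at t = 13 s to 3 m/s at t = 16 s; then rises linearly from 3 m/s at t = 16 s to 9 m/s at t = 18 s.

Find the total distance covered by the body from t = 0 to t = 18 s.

Distance (not displacement) is the total path length: add the absolute areas under v-t.
0–1 s: v = 0 at t = 0.6 s; triangle areas 2.7 + 1.2 = 3.9 m
1–7 s: |½(6 + 10)(6)| = 48 m
7–13 s: |½(10 + 1)(6)| = 33 m
13–16 s: |½(1 + 3)(3)| = 6 m
16–18 s: |½(3 + 9)(2)| = 12 m
Total distance = 102.9 m

102.9 m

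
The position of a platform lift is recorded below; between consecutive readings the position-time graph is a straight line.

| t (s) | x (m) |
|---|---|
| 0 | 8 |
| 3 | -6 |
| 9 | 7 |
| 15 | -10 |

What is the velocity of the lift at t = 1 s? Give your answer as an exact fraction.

Velocity is the slope of the x-t graph on 0–3 s: (-6 − 8)/(3 − 0) = -14/3 m/s.

-14/3 m/s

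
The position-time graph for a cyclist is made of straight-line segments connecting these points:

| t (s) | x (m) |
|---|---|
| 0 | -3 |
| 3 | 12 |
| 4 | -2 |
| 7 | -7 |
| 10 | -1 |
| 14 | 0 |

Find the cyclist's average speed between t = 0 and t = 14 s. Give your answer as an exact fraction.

41/14 m/s

Average speed = (total path length)/(elapsed time); on a piecewise-linear x-t graph the path length is Σ|Δx|.
0–3 s: |Δx| = |12 − -3| = 15 m
3–4 s: |Δx| = |-2 − 12| = 14 m
4–7 s: |Δx| = |-7 − -2| = 5 m
7–10 s: |Δx| = |-1 − -7| = 6 m
10–14 s: |Δx| = |0 − -1| = 1 m
Total path = 41 m; average speed = 41/14 = 41/14 m/s.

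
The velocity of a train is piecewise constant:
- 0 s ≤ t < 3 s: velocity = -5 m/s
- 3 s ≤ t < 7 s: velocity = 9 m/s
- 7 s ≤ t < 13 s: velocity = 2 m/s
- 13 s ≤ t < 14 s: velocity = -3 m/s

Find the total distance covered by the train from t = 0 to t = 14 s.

66 m

Total distance travelled is ∫|v| dt — sum the magnitudes of each area piece.
0–3 s: |-5| × 3 = 15 m
3–7 s: |9| × 4 = 36 m
7–13 s: |2| × 6 = 12 m
13–14 s: |-3| × 1 = 3 m
Total distance = 66 m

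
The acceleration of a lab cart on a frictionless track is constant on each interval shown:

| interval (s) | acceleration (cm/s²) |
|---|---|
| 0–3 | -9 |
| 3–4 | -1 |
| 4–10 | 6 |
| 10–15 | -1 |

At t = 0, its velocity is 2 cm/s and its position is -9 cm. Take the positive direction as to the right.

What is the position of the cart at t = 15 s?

-79.5 cm

On each constant-a segment, Δv = aΔt and Δx = v₀Δt + ½aΔt²; chain segment to segment.
0–3 s: v starts 2 cm/s; Δx = 2·3 + ½·-9·3² = -34.5 cm; v ends -25 cm/s.
3–4 s: v starts -25 cm/s; Δx = -25·1 + ½·-1·1² = -25.5 cm; v ends -26 cm/s.
4–10 s: v starts -26 cm/s; Δx = -26·6 + ½·6·6² = -48 cm; v ends 10 cm/s.
10–15 s: v starts 10 cm/s; Δx = 10·5 + ½·-1·5² = 37.5 cm; v ends 5 cm/s.
x(15) = -9 + Σ Δx = -79.5 cm.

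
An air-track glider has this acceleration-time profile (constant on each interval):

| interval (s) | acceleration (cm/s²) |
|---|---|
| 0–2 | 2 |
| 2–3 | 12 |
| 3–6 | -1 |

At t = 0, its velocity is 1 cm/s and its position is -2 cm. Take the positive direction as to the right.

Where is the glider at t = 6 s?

On each constant-a segment, Δv = aΔt and Δx = v₀Δt + ½aΔt²; chain segment to segment.
0–2 s: v starts 1 cm/s; Δx = 1·2 + ½·2·2² = 6 cm; v ends 5 cm/s.
2–3 s: v starts 5 cm/s; Δx = 5·1 + ½·12·1² = 11 cm; v ends 17 cm/s.
3–6 s: v starts 17 cm/s; Δx = 17·3 + ½·-1·3² = 46.5 cm; v ends 14 cm/s.
x(6) = -2 + Σ Δx = 61.5 cm.

61.5 cm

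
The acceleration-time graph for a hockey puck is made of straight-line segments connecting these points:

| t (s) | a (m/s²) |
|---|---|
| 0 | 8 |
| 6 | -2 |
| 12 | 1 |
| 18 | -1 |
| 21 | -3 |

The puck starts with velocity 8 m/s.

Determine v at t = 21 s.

Δv equals the area under the a-t graph; then v = v₀ + Δv.
0–6 s: ½(8 + -2)(6) = 18 m/s
6–12 s: ½(-2 + 1)(6) = -3 m/s
12–18 s: ½(1 + -1)(6) = 0 m/s
18–21 s: ½(-1 + -3)(3) = -6 m/s
Δv = 9 m/s, so v(21) = 8 + (9) = 17 m/s.

17 m/s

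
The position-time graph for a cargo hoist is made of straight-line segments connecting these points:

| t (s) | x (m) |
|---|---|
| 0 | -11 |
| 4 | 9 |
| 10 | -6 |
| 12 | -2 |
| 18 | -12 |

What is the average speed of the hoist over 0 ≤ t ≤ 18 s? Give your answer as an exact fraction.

49/18 m/s

Average speed = (total path length)/(elapsed time); on a piecewise-linear x-t graph the path length is Σ|Δx|.
0–4 s: |Δx| = |9 − -11| = 20 m
4–10 s: |Δx| = |-6 − 9| = 15 m
10–12 s: |Δx| = |-2 − -6| = 4 m
12–18 s: |Δx| = |-12 − -2| = 10 m
Total path = 49 m; average speed = 49/18 = 49/18 m/s.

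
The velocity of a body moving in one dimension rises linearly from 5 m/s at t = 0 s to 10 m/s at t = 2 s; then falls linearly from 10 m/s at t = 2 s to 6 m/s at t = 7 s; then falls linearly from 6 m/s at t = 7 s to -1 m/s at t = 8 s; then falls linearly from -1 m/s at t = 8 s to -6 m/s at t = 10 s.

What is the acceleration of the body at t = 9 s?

-2.5 m/s²

Acceleration is the slope of the v-t graph on 8–10 s: (-6 − -1)/(10 − 8) = -2.5 m/s².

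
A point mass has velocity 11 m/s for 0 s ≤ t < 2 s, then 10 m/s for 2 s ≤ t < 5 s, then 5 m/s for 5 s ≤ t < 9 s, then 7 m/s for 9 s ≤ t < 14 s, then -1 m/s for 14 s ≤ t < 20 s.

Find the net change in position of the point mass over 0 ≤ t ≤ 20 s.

Displacement is the signed area under the v-t curve.
0–2 s: 11 × 2 = 22 m
2–5 s: 10 × 3 = 30 m
5–9 s: 5 × 4 = 20 m
9–14 s: 7 × 5 = 35 m
14–20 s: -1 × 6 = -6 m
Net displacement = 101 m

101 m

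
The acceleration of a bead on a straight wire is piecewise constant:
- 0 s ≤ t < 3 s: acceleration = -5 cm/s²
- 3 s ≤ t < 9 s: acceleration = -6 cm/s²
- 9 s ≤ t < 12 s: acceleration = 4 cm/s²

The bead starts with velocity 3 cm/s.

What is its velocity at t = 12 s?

Δv equals the area under the a-t graph; then v = v₀ + Δv.
0–3 s: -5 × 3 = -15 cm/s
3–9 s: -6 × 6 = -36 cm/s
9–12 s: 4 × 3 = 12 cm/s
Δv = -39 cm/s, so v(12) = 3 + (-39) = -36 cm/s.

-36 cm/s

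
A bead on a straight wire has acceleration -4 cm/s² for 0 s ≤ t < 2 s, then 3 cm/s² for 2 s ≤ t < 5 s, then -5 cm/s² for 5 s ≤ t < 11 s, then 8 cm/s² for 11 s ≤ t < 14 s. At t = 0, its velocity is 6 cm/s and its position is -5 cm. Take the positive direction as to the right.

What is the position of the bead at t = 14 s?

On each constant-a segment, Δv = aΔt and Δx = v₀Δt + ½aΔt²; chain segment to segment.
0–2 s: v starts 6 cm/s; Δx = 6·2 + ½·-4·2² = 4 cm; v ends -2 cm/s.
2–5 s: v starts -2 cm/s; Δx = -2·3 + ½·3·3² = 7.5 cm; v ends 7 cm/s.
5–11 s: v starts 7 cm/s; Δx = 7·6 + ½·-5·6² = -48 cm; v ends -23 cm/s.
11–14 s: v starts -23 cm/s; Δx = -23·3 + ½·8·3² = -33 cm; v ends 1 cm/s.
x(14) = -5 + Σ Δx = -74.5 cm.

-74.5 cm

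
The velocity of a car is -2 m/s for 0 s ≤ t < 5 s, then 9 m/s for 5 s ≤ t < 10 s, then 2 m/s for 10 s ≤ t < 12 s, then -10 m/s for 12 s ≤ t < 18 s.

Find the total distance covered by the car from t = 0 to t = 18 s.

119 m

Distance (not displacement) is the total path length: add the absolute areas under v-t.
0–5 s: |-2| × 5 = 10 m
5–10 s: |9| × 5 = 45 m
10–12 s: |2| × 2 = 4 m
12–18 s: |-10| × 6 = 60 m
Total distance = 119 m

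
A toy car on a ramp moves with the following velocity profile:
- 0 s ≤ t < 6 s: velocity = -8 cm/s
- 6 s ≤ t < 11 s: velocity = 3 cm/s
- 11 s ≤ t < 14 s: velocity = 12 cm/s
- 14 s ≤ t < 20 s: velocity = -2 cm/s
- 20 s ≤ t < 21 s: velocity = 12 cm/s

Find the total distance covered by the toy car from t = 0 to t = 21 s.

Distance (not displacement) is the total path length: add the absolute areas under v-t.
0–6 s: |-8| × 6 = 48 cm
6–11 s: |3| × 5 = 15 cm
11–14 s: |12| × 3 = 36 cm
14–20 s: |-2| × 6 = 12 cm
20–21 s: |12| × 1 = 12 cm
Total distance = 123 cm

123 cm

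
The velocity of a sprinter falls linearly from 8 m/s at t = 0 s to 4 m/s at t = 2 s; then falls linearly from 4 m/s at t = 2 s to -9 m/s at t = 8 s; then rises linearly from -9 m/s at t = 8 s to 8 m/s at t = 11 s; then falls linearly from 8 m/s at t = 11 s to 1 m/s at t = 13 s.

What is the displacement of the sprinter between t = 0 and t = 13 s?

Displacement is the signed area under the v-t curve.
0–2 s: ½(8 + 4)(2) = 12 m
2–8 s: ½(4 + -9)(6) = -15 m
8–11 s: ½(-9 + 8)(3) = -1.5 m
11–13 s: ½(8 + 1)(2) = 9 m
Net displacement = 4.5 m

4.5 m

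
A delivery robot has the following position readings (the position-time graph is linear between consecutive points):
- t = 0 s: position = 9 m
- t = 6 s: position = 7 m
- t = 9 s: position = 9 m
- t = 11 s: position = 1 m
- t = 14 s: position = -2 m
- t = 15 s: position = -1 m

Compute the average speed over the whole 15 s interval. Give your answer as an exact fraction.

Average speed = (total path length)/(elapsed time); on a piecewise-linear x-t graph the path length is Σ|Δx|.
0–6 s: |Δx| = |7 − 9| = 2 m
6–9 s: |Δx| = |9 − 7| = 2 m
9–11 s: |Δx| = |1 − 9| = 8 m
11–14 s: |Δx| = |-2 − 1| = 3 m
14–15 s: |Δx| = |-1 − -2| = 1 m
Total path = 16 m; average speed = 16/15 = 16/15 m/s.

16/15 m/s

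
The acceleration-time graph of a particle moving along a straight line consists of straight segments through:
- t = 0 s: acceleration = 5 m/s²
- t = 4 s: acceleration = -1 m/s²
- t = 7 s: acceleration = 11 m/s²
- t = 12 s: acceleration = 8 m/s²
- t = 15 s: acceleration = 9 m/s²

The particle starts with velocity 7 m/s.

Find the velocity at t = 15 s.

Δv equals the area under the a-t graph; then v = v₀ + Δv.
0–4 s: ½(5 + -1)(4) = 8 m/s
4–7 s: ½(-1 + 11)(3) = 15 m/s
7–12 s: ½(11 + 8)(5) = 47.5 m/s
12–15 s: ½(8 + 9)(3) = 25.5 m/s
Δv = 96 m/s, so v(15) = 7 + (96) = 103 m/s.

103 m/s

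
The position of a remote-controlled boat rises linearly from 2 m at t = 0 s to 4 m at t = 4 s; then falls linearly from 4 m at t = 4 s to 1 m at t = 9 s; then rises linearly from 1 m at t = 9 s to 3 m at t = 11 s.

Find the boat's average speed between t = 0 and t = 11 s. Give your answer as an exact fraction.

Average speed = (total path length)/(elapsed time); on a piecewise-linear x-t graph the path length is Σ|Δx|.
0–4 s: |Δx| = |4 − 2| = 2 m
4–9 s: |Δx| = |1 − 4| = 3 m
9–11 s: |Δx| = |3 − 1| = 2 m
Total path = 7 m; average speed = 7/11 = 7/11 m/s.

7/11 m/s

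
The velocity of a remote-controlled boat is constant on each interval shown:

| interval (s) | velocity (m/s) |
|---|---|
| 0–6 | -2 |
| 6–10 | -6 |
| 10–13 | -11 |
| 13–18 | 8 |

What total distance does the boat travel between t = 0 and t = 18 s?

Total distance travelled is ∫|v| dt — sum the magnitudes of each area piece.
0–6 s: |-2| × 6 = 12 m
6–10 s: |-6| × 4 = 24 m
10–13 s: |-11| × 3 = 33 m
13–18 s: |8| × 5 = 40 m
Total distance = 109 m

109 m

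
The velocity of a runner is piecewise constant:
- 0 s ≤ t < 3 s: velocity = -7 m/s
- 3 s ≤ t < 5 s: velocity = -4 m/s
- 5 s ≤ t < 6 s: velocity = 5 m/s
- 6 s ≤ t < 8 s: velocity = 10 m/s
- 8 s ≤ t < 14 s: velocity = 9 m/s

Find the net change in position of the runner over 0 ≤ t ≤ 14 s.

50 m

Displacement is the signed area under the v-t curve.
0–3 s: -7 × 3 = -21 m
3–5 s: -4 × 2 = -8 m
5–6 s: 5 × 1 = 5 m
6–8 s: 10 × 2 = 20 m
8–14 s: 9 × 6 = 54 m
Net displacement = 50 m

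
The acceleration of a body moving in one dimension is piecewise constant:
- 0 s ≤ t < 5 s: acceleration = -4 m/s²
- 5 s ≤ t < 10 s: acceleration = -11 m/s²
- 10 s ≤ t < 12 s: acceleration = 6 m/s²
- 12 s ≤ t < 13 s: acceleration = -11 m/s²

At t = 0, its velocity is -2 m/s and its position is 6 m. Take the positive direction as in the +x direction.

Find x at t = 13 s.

On each constant-a segment, Δv = aΔt and Δx = v₀Δt + ½aΔt²; chain segment to segment.
0–5 s: v starts -2 m/s; Δx = -2·5 + ½·-4·5² = -60 m; v ends -22 m/s.
5–10 s: v starts -22 m/s; Δx = -22·5 + ½·-11·5² = -247.5 m; v ends -77 m/s.
10–12 s: v starts -77 m/s; Δx = -77·2 + ½·6·2² = -142 m; v ends -65 m/s.
12–13 s: v starts -65 m/s; Δx = -65·1 + ½·-11·1² = -70.5 m; v ends -76 m/s.
x(13) = 6 + Σ Δx = -514 m.

-514 m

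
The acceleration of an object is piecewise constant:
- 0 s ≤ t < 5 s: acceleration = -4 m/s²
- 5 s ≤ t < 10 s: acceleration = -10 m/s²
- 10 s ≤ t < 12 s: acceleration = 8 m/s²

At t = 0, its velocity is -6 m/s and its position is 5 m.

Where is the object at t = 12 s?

On each constant-a segment, Δv = aΔt and Δx = v₀Δt + ½aΔt²; chain segment to segment.
0–5 s: v starts -6 m/s; Δx = -6·5 + ½·-4·5² = -80 m; v ends -26 m/s.
5–10 s: v starts -26 m/s; Δx = -26·5 + ½·-10·5² = -255 m; v ends -76 m/s.
10–12 s: v starts -76 m/s; Δx = -76·2 + ½·8·2² = -136 m; v ends -60 m/s.
x(12) = 5 + Σ Δx = -466 m.

-466 m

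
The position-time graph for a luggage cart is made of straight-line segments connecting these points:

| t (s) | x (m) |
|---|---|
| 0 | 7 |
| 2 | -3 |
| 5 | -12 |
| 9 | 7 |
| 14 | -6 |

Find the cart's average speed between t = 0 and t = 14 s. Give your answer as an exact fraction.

51/14 m/s

Average speed = (total path length)/(elapsed time); on a piecewise-linear x-t graph the path length is Σ|Δx|.
0–2 s: |Δx| = |-3 − 7| = 10 m
2–5 s: |Δx| = |-12 − -3| = 9 m
5–9 s: |Δx| = |7 − -12| = 19 m
9–14 s: |Δx| = |-6 − 7| = 13 m
Total path = 51 m; average speed = 51/14 = 51/14 m/s.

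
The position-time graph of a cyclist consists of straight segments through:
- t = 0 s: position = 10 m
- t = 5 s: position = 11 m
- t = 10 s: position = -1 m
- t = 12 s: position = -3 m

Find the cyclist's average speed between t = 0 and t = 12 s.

Average speed = (total path length)/(elapsed time); on a piecewise-linear x-t graph the path length is Σ|Δx|.
0–5 s: |Δx| = |11 − 10| = 1 m
5–10 s: |Δx| = |-1 − 11| = 12 m
10–12 s: |Δx| = |-3 − -1| = 2 m
Total path = 15 m; average speed = 15/12 = 1.25 m/s.

1.25 m/s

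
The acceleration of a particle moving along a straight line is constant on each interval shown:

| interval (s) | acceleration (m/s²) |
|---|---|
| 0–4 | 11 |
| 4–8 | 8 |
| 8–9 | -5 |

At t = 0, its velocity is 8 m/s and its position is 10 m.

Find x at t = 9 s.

483.5 m

On each constant-a segment, Δv = aΔt and Δx = v₀Δt + ½aΔt²; chain segment to segment.
0–4 s: v starts 8 m/s; Δx = 8·4 + ½·11·4² = 120 m; v ends 52 m/s.
4–8 s: v starts 52 m/s; Δx = 52·4 + ½·8·4² = 272 m; v ends 84 m/s.
8–9 s: v starts 84 m/s; Δx = 84·1 + ½·-5·1² = 81.5 m; v ends 79 m/s.
x(9) = 10 + Σ Δx = 483.5 m.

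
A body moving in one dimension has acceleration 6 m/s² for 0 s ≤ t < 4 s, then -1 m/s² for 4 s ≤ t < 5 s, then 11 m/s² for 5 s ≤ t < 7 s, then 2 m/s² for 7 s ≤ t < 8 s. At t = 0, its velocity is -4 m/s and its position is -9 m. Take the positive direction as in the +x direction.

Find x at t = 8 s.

144.5 m

On each constant-a segment, Δv = aΔt and Δx = v₀Δt + ½aΔt²; chain segment to segment.
0–4 s: v starts -4 m/s; Δx = -4·4 + ½·6·4² = 32 m; v ends 20 m/s.
4–5 s: v starts 20 m/s; Δx = 20·1 + ½·-1·1² = 19.5 m; v ends 19 m/s.
5–7 s: v starts 19 m/s; Δx = 19·2 + ½·11·2² = 60 m; v ends 41 m/s.
7–8 s: v starts 41 m/s; Δx = 41·1 + ½·2·1² = 42 m; v ends 43 m/s.
x(8) = -9 + Σ Δx = 144.5 m.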